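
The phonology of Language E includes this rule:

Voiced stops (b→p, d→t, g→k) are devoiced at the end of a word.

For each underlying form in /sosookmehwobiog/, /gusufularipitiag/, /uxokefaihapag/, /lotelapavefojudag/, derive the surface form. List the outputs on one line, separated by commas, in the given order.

/sosookmehwobiog/: /g/ is a voiced stop in word-final position, so it devoices to [k]. → [sosookmehwobiok].
/gusufularipitiag/: /g/ is a voiced stop in word-final position, so it devoices to [k]. → [gusufularipitiak].
/uxokefaihapag/: /g/ is a voiced stop in word-final position, so it devoices to [k]. → [uxokefaihapak].
/lotelapavefojudag/: /g/ is a voiced stop in word-final position, so it devoices to [k]. → [lotelapavefojudak].

sosookmehwobiok, gusufularipitiak, uxokefaihapak, lotelapavefojudak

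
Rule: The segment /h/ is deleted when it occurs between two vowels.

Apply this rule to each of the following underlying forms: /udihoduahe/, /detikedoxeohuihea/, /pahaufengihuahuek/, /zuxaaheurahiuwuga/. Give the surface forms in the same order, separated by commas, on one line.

udioduae, detikedoxeouiea, paaufengiuauek, zuxaaeuraiuwuga

/udihoduahe/: /h/ occurs between vowels /i/ and /o/, so it deletes. /h/ occurs between vowels /a/ and /e/, so it deletes. → [udioduae].
/detikedoxeohuihea/: /h/ occurs between vowels /o/ and /u/, so it deletes. /h/ occurs between vowels /i/ and /e/, so it deletes. → [detikedoxeouiea].
/pahaufengihuahuek/: /h/ occurs between vowels /a/ and /a/, so it deletes. /h/ occurs between vowels /i/ and /u/, so it deletes. /h/ occurs between vowels /a/ and /u/, so it deletes. → [paaufengiuauek].
/zuxaaheurahiuwuga/: /h/ occurs between vowels /a/ and /e/, so it deletes. /h/ occurs between vowels /a/ and /i/, so it deletes. → [zuxaaeuraiuwuga].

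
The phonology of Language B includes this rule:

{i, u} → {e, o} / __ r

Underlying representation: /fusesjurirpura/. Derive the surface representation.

fusesjorerpora

/u/ is a high vowel immediately before /r/, so it lowers to [o].
/i/ is a high vowel immediately before /r/, so it lowers to [e].
/u/ is a high vowel immediately before /r/, so it lowers to [o].
The other instance of /u/ does not occur in the required environment and remains unchanged.
Surface form: [fusesjorerpora].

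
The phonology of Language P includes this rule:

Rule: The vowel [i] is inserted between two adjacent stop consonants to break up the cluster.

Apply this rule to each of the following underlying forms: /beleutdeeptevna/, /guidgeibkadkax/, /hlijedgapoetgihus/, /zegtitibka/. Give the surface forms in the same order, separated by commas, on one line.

beleutideepitevna, guidigeibikadikax, hlijedigapoetigihus, zegititibika

/beleutdeeptevna/: /t/ and /d/ form a stop–stop cluster, so [i] is inserted between them. /p/ and /t/ form a stop–stop cluster, so [i] is inserted between them. → [beleutideepitevna].
/guidgeibkadkax/: /d/ and /g/ form a stop–stop cluster, so [i] is inserted between them. /b/ and /k/ form a stop–stop cluster, so [i] is inserted between them. /d/ and /k/ form a stop–stop cluster, so [i] is inserted between them. → [guidigeibikadikax].
/hlijedgapoetgihus/: /d/ and /g/ form a stop–stop cluster, so [i] is inserted between them. /t/ and /g/ form a stop–stop cluster, so [i] is inserted between them. → [hlijedigapoetigihus].
/zegtitibka/: /g/ and /t/ form a stop–stop cluster, so [i] is inserted between them. /b/ and /k/ form a stop–stop cluster, so [i] is inserted between them. → [zegititibika].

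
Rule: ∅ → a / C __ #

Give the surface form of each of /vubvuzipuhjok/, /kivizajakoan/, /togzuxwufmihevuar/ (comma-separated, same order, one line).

/vubvuzipuhjok/: the form ends in the consonant /k/, so [a] is inserted word-finally. → [vubvuzipuhjoka].
/kivizajakoan/: the form ends in the consonant /n/, so [a] is inserted word-finally. → [kivizajakoana].
/togzuxwufmihevuar/: the form ends in the consonant /r/, so [a] is inserted word-finally. → [togzuxwufmihevuara].

vubvuzipuhjoka, kivizajakoana, togzuxwufmihevuara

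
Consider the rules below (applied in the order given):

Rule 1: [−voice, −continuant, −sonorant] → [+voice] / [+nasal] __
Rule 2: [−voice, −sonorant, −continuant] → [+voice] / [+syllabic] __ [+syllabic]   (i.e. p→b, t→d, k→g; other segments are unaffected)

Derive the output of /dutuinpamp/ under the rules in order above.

duduinbamb

Rule 1 (post-nasal voicing): /p/ is a voiceless stop immediately after the nasal /n/, so it voices to [b]. /p/ is a voiceless stop immediately after the nasal /m/, so it voices to [b]. /dutuinpamp/ → dutuinbamb.
Rule 2 (intervocalic voicing): /t/ is a voiceless stop between vowels /u/ and /u/, so it voices to [d]. /dutuinbamb/ → duduinbamb.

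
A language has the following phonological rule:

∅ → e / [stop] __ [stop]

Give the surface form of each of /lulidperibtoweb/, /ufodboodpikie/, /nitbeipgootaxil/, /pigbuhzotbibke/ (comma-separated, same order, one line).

lulideperibetoweb, ufodeboodepikie, nitebeipegootaxil, pigebuhzotebibeke

/lulidperibtoweb/: /d/ and /p/ form a stop–stop cluster, so [e] is inserted between them. /b/ and /t/ form a stop–stop cluster, so [e] is inserted between them. → [lulideperibetoweb].
/ufodboodpikie/: /d/ and /b/ form a stop–stop cluster, so [e] is inserted between them. /d/ and /p/ form a stop–stop cluster, so [e] is inserted between them. → [ufodeboodepikie].
/nitbeipgootaxil/: /t/ and /b/ form a stop–stop cluster, so [e] is inserted between them. /p/ and /g/ form a stop–stop cluster, so [e] is inserted between them. → [nitebeipegootaxil].
/pigbuhzotbibke/: /g/ and /b/ form a stop–stop cluster, so [e] is inserted between them. /t/ and /b/ form a stop–stop cluster, so [e] is inserted between them. /b/ and /k/ form a stop–stop cluster, so [e] is inserted between them. → [pigebuhzotebibeke].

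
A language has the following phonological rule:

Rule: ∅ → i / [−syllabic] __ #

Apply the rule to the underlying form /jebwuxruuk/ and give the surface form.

the form ends in the consonant /k/, so [i] is inserted word-finally.
Surface form: [jebwuxruuki].

jebwuxruuki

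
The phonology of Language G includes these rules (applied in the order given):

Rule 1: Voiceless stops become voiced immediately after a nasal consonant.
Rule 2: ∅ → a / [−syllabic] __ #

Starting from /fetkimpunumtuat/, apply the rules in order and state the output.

fetkimbunumduata

Rule 1 (post-nasal voicing): /p/ is a voiceless stop immediately after the nasal /m/, so it voices to [b]. /t/ is a voiceless stop immediately after the nasal /m/, so it voices to [d]. /fetkimpunumtuat/ → fetkimbunumduat.
Rule 2 (final a-epenthesis): the form ends in the consonant /t/, so [a] is inserted word-finally. /fetkimbunumduat/ → fetkimbunumduata.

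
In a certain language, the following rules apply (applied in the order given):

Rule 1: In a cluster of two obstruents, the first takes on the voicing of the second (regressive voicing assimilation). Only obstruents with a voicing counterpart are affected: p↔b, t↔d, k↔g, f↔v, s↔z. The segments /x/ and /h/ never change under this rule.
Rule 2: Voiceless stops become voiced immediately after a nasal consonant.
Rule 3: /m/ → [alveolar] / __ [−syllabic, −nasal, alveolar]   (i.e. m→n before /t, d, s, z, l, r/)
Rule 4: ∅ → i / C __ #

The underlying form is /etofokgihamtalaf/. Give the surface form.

etofoggihandalafi

Rule 1 (regressive voicing assimilation): /k/ precedes the voiced obstruent /g/, so it voices to [g] by assimilation. /etofokgihamtalaf/ → etofoggihamtalaf.
Rule 2 (post-nasal voicing): /t/ is a voiceless stop immediately after the nasal /m/, so it voices to [d]. /etofoggihamtalaf/ → etofoggihamdalaf.
Rule 3 (nasal place assimilation): /m/ precedes the alveolar consonant /d/, so it assimilates in place to [n]. /etofoggihamdalaf/ → etofoggihandalaf.
Rule 4 (final i-epenthesis): the form ends in the consonant /f/, so [i] is inserted word-finally. /etofoggihandalaf/ → etofoggihandalafi.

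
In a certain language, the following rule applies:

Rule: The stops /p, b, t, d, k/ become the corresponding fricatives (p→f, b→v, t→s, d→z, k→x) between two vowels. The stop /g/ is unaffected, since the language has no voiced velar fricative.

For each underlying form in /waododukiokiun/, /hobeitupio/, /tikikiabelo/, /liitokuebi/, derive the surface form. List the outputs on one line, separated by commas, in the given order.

/waododukiokiun/: /d/ is a stop between vowels /o/ and /o/, so it spirantizes to the fricative [z]. /d/ is a stop between vowels /o/ and /u/, so it spirantizes to the fricative [z]. /k/ is a stop between vowels /u/ and /i/, so it spirantizes to the fricative [x]. /k/ is a stop between vowels /o/ and /i/, so it spirantizes to the fricative [x]. → [waozozuxioxiun].
/hobeitupio/: /b/ is a stop between vowels /o/ and /e/, so it spirantizes to the fricative [v]. /t/ is a stop between vowels /i/ and /u/, so it spirantizes to the fricative [s]. /p/ is a stop between vowels /u/ and /i/, so it spirantizes to the fricative [f]. → [hoveisufio].
/tikikiabelo/: /k/ is a stop between vowels /i/ and /i/, so it spirantizes to the fricative [x]. /k/ is a stop between vowels /i/ and /i/, so it spirantizes to the fricative [x]. /b/ is a stop between vowels /a/ and /e/, so it spirantizes to the fricative [v]. → [tixixiavelo].
/liitokuebi/: /t/ is a stop between vowels /i/ and /o/, so it spirantizes to the fricative [s]. /k/ is a stop between vowels /o/ and /u/, so it spirantizes to the fricative [x]. /b/ is a stop between vowels /e/ and /i/, so it spirantizes to the fricative [v]. → [liisoxuevi].

waozozuxioxiun, hoveisufio, tixixiavelo, liisoxuevi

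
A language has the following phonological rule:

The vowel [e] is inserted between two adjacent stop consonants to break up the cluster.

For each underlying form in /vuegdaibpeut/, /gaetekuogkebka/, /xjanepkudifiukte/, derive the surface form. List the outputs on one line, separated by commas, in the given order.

vuegedaibepeut, gaetekuogekebeka, xjanepekudifiukete

/vuegdaibpeut/: /g/ and /d/ form a stop–stop cluster, so [e] is inserted between them. /b/ and /p/ form a stop–stop cluster, so [e] is inserted between them. → [vuegedaibepeut].
/gaetekuogkebka/: /g/ and /k/ form a stop–stop cluster, so [e] is inserted between them. /b/ and /k/ form a stop–stop cluster, so [e] is inserted between them. → [gaetekuogekebeka].
/xjanepkudifiukte/: /p/ and /k/ form a stop–stop cluster, so [e] is inserted between them. /k/ and /t/ form a stop–stop cluster, so [e] is inserted between them. → [xjanepekudifiukete].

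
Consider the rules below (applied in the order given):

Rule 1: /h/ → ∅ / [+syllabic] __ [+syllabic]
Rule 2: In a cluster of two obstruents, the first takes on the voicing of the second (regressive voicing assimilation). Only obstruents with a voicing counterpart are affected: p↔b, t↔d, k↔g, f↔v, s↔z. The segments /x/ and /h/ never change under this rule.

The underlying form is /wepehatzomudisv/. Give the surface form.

Rule 1 (intervocalic h-deletion): /h/ occurs between vowels /e/ and /a/, so it deletes. /wepehatzomudisv/ → wepeatzomudisv.
Rule 2 (regressive voicing assimilation): /t/ precedes the voiced obstruent /z/, so it voices to [d] by assimilation. /s/ precedes the voiced obstruent /v/, so it voices to [z] by assimilation. /wepeatzomudisv/ → wepeadzomudizv.

wepeadzomudizv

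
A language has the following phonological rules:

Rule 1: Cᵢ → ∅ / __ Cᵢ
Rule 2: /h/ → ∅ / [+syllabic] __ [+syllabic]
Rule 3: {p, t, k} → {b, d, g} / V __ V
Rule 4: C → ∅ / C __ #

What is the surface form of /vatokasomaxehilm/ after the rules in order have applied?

Rule 1 (degemination): no segment meets the environment; /vatokasomaxehilm/ is unchanged.
Rule 2 (intervocalic h-deletion): /h/ occurs between vowels /e/ and /i/, so it deletes. /vatokasomaxehilm/ → vatokasomaxeilm.
Rule 3 (intervocalic voicing): /t/ is a voiceless stop between vowels /a/ and /o/, so it voices to [d]. /k/ is a voiceless stop between vowels /o/ and /a/, so it voices to [g]. /vatokasomaxeilm/ → vadogasomaxeilm.
Rule 4 (final cluster simplification): /m/ is the second consonant of a word-final cluster /lm/, so it deletes. /vadogasomaxeilm/ → vadogasomaxeil.

vadogasomaxeil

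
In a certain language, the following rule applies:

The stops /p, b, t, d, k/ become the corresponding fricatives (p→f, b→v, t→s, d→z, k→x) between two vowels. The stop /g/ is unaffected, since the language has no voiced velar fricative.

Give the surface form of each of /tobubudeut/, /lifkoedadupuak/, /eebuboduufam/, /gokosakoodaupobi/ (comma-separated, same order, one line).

/tobubudeut/: /b/ is a stop between vowels /o/ and /u/, so it spirantizes to the fricative [v]. /b/ is a stop between vowels /u/ and /u/, so it spirantizes to the fricative [v]. /d/ is a stop between vowels /u/ and /e/, so it spirantizes to the fricative [z]. → [tovuvuzeut].
/lifkoedadupuak/: /d/ is a stop between vowels /e/ and /a/, so it spirantizes to the fricative [z]. /d/ is a stop between vowels /a/ and /u/, so it spirantizes to the fricative [z]. /p/ is a stop between vowels /u/ and /u/, so it spirantizes to the fricative [f]. → [lifkoezazufuak].
/eebuboduufam/: /b/ is a stop between vowels /e/ and /u/, so it spirantizes to the fricative [v]. /b/ is a stop between vowels /u/ and /o/, so it spirantizes to the fricative [v]. /d/ is a stop between vowels /o/ and /u/, so it spirantizes to the fricative [z]. → [eevuvozuufam].
/gokosakoodaupobi/: /k/ is a stop between vowels /o/ and /o/, so it spirantizes to the fricative [x]. /k/ is a stop between vowels /a/ and /o/, so it spirantizes to the fricative [x]. /d/ is a stop between vowels /o/ and /a/, so it spirantizes to the fricative [z]. /p/ is a stop between vowels /u/ and /o/, so it spirantizes to the fricative [f]. /b/ is a stop between vowels /o/ and /i/, so it spirantizes to the fricative [v]. → [goxosaxoozaufovi].

tovuvuzeut, lifkoezazufuak, eevuvozuufam, goxosaxoozaufovi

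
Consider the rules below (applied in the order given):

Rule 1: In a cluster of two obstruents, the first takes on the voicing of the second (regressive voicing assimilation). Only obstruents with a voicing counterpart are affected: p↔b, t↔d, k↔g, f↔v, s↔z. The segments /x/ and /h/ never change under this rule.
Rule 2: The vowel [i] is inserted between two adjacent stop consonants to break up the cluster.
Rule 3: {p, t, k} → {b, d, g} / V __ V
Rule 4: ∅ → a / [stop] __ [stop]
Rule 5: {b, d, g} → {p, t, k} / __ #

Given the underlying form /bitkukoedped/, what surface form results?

Rule 1 (regressive voicing assimilation): /d/ precedes the voiceless obstruent /p/, so it devoices to [t] by assimilation. /bitkukoedped/ → bitkukoetped.
Rule 2 (stop-cluster i-epenthesis): /t/ and /k/ form a stop–stop cluster, so [i] is inserted between them. /t/ and /p/ form a stop–stop cluster, so [i] is inserted between them. /bitkukoetped/ → bitikukoetiped.
Rule 3 (intervocalic voicing): /t/ is a voiceless stop between vowels /i/ and /i/, so it voices to [d]. /k/ is a voiceless stop between vowels /i/ and /u/, so it voices to [g]. /k/ is a voiceless stop between vowels /u/ and /o/, so it voices to [g]. /t/ is a voiceless stop between vowels /e/ and /i/, so it voices to [d]. /p/ is a voiceless stop between vowels /i/ and /e/, so it voices to [b]. /bitikukoetiped/ → bidigugoedibed.
Rule 4 (stop-cluster a-epenthesis): no segment meets the environment; /bidigugoedibed/ is unchanged.
Rule 5 (final devoicing): /d/ is a voiced stop in word-final position, so it devoices to [t]. /bidigugoedibed/ → bidigugoedibet.

bidigugoedibet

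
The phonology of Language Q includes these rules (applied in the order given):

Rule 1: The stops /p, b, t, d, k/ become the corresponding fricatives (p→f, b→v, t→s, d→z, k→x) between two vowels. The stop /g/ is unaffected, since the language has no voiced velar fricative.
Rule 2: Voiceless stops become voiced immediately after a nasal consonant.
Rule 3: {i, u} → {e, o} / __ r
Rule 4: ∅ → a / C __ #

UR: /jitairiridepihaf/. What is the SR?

jisaererizefihafa

Rule 1 (intervocalic spirantization): /t/ is a stop between vowels /i/ and /a/, so it spirantizes to the fricative [s]. /d/ is a stop between vowels /i/ and /e/, so it spirantizes to the fricative [z]. /p/ is a stop between vowels /e/ and /i/, so it spirantizes to the fricative [f]. /jitairiridepihaf/ → jisairirizefihaf.
Rule 2 (post-nasal voicing): no segment meets the environment; /jisairirizefihaf/ is unchanged.
Rule 3 (pre-rhotic lowering): /i/ is a high vowel immediately before /r/, so it lowers to [e]. /i/ is a high vowel immediately before /r/, so it lowers to [e]. /jisairirizefihaf/ → jisaererizefihaf.
Rule 4 (final a-epenthesis): the form ends in the consonant /f/, so [a] is inserted word-finally. /jisaererizefihaf/ → jisaererizefihafa.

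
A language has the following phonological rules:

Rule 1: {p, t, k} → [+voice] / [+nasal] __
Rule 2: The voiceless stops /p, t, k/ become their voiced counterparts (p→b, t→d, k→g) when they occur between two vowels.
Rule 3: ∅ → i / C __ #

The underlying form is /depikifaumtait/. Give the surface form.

Rule 1 (post-nasal voicing): /t/ is a voiceless stop immediately after the nasal /m/, so it voices to [d]. /depikifaumtait/ → depikifaumdait.
Rule 2 (intervocalic voicing): /p/ is a voiceless stop between vowels /e/ and /i/, so it voices to [b]. /k/ is a voiceless stop between vowels /i/ and /i/, so it voices to [g]. /depikifaumdait/ → debigifaumdait.
Rule 3 (final i-epenthesis): the form ends in the consonant /t/, so [i] is inserted word-finally. /debigifaumdait/ → debigifaumdaiti.

debigifaumdaiti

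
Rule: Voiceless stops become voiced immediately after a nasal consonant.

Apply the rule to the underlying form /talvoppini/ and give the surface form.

No segment of /talvoppini/ meets the structural description of the rule, so the form surfaces unchanged.

talvoppini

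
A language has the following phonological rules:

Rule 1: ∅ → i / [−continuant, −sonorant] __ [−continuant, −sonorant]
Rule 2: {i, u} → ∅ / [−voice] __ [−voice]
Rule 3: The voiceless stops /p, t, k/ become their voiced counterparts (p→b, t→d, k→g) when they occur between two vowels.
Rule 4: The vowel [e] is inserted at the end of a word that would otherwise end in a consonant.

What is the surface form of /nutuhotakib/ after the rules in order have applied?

nuthodagibe

Rule 1 (stop-cluster i-epenthesis): no segment meets the environment; /nutuhotakib/ is unchanged.
Rule 2 (high vowel syncope): /u/ is a high vowel flanked by voiceless consonants /t/ and /h/, so it deletes. /nutuhotakib/ → nuthotakib.
Rule 3 (intervocalic voicing): /t/ is a voiceless stop between vowels /o/ and /a/, so it voices to [d]. /k/ is a voiceless stop between vowels /a/ and /i/, so it voices to [g]. /nuthotakib/ → nuthodagib.
Rule 4 (final e-epenthesis): the form ends in the consonant /b/, so [e] is inserted word-finally. /nuthodagib/ → nuthodagibe.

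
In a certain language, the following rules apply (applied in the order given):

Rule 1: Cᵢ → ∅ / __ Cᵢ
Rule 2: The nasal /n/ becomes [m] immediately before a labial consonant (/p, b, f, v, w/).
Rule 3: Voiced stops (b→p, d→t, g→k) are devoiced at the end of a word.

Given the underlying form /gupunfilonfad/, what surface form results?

gupumfilomfat

Rule 1 (degemination): no segment meets the environment; /gupunfilonfad/ is unchanged.
Rule 2 (nasal place assimilation): /n/ precedes the labial consonant /f/, so it assimilates in place to [m]. /n/ precedes the labial consonant /f/, so it assimilates in place to [m]. /gupunfilonfad/ → gupumfilomfad.
Rule 3 (final devoicing): /d/ is a voiced stop in word-final position, so it devoices to [t]. /gupumfilomfad/ → gupumfilomfat.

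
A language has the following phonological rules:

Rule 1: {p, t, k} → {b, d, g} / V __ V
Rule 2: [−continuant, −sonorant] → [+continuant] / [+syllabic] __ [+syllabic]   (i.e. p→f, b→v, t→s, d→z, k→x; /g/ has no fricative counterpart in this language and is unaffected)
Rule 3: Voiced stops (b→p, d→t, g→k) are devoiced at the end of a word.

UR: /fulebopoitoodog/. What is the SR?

fulevovoizoozok

Rule 1 (intervocalic voicing): /p/ is a voiceless stop between vowels /o/ and /o/, so it voices to [b]. /t/ is a voiceless stop between vowels /i/ and /o/, so it voices to [d]. /fulebopoitoodog/ → fuleboboidoodog.
Rule 2 (intervocalic spirantization): /b/ is a stop between vowels /e/ and /o/, so it spirantizes to the fricative [v]. /b/ is a stop between vowels /o/ and /o/, so it spirantizes to the fricative [v]. /d/ is a stop between vowels /i/ and /o/, so it spirantizes to the fricative [z]. /d/ is a stop between vowels /o/ and /o/, so it spirantizes to the fricative [z]. /fuleboboidoodog/ → fulevovoizoozog.
Rule 3 (final devoicing): /g/ is a voiced stop in word-final position, so it devoices to [k]. /fulevovoizoozog/ → fulevovoizoozok.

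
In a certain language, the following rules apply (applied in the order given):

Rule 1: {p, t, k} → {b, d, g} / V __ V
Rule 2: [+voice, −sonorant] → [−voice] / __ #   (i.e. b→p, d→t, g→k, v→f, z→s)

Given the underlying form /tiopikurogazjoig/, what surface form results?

tiobigurogazjoik

Rule 1 (intervocalic voicing): /p/ is a voiceless stop between vowels /o/ and /i/, so it voices to [b]. /k/ is a voiceless stop between vowels /i/ and /u/, so it voices to [g]. /tiopikurogazjoig/ → tiobigurogazjoig.
Rule 2 (final devoicing): /g/ is a voiced obstruent in word-final position, so it devoices to [k]. /tiobigurogazjoig/ → tiobigurogazjoik.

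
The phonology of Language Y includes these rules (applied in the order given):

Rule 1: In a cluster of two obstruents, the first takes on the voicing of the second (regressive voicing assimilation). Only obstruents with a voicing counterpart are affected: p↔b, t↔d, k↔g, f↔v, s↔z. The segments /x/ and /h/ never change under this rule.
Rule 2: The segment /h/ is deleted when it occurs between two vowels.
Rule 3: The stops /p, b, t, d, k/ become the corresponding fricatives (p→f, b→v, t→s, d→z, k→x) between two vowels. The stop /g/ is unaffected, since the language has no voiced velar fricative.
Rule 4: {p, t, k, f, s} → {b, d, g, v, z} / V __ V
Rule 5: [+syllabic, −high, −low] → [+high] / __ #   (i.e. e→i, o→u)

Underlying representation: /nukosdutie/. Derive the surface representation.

Rule 1 (regressive voicing assimilation): /s/ precedes the voiced obstruent /d/, so it voices to [z] by assimilation. /nukosdutie/ → nukozdutie.
Rule 2 (intervocalic h-deletion): no segment meets the environment; /nukozdutie/ is unchanged.
Rule 3 (intervocalic spirantization): /k/ is a stop between vowels /u/ and /o/, so it spirantizes to the fricative [x]. /t/ is a stop between vowels /u/ and /i/, so it spirantizes to the fricative [s]. /nukozdutie/ → nuxozdusie.
Rule 4 (intervocalic voicing): /s/ is a voiceless obstruent between vowels /u/ and /i/, so it voices to [z]. /nuxozdusie/ → nuxozduzie.
Rule 5 (final vowel raising): /e/ is a mid vowel in word-final position, so it raises to [i]. /nuxozduzie/ → nuxozduzii.

nuxozduzii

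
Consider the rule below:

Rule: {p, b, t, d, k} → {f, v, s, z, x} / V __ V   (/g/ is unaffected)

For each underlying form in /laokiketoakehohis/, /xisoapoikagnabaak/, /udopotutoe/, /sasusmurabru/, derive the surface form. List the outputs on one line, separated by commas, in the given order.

laoxixesoaxehohis, xisoafoixagnavaak, uzofosusoe, sasusmurabru

/laokiketoakehohis/: /k/ is a stop between vowels /o/ and /i/, so it spirantizes to the fricative [x]. /k/ is a stop between vowels /i/ and /e/, so it spirantizes to the fricative [x]. /t/ is a stop between vowels /e/ and /o/, so it spirantizes to the fricative [s]. /k/ is a stop between vowels /a/ and /e/, so it spirantizes to the fricative [x]. → [laoxixesoaxehohis].
/xisoapoikagnabaak/: /p/ is a stop between vowels /a/ and /o/, so it spirantizes to the fricative [f]. /k/ is a stop between vowels /i/ and /a/, so it spirantizes to the fricative [x]. /b/ is a stop between vowels /a/ and /a/, so it spirantizes to the fricative [v]. → [xisoafoixagnavaak].
/udopotutoe/: /d/ is a stop between vowels /u/ and /o/, so it spirantizes to the fricative [z]. /p/ is a stop between vowels /o/ and /o/, so it spirantizes to the fricative [f]. /t/ is a stop between vowels /o/ and /u/, so it spirantizes to the fricative [s]. /t/ is a stop between vowels /u/ and /o/, so it spirantizes to the fricative [s]. → [uzofosusoe].
/sasusmurabru/: the rule's environment is not met; surfaces unchanged as [sasusmurabru].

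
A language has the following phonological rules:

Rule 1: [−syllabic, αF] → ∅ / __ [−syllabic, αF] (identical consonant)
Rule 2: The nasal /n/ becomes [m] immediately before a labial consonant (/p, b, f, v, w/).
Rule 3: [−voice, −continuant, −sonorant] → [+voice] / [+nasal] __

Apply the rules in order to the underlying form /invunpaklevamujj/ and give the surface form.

imvumbaklevamuj

Rule 1 (degemination): /jj/ is a geminate; the first /j/ deletes. /invunpaklevamujj/ → invunpaklevamuj.
Rule 2 (nasal place assimilation): /n/ precedes the labial consonant /v/, so it assimilates in place to [m]. /n/ precedes the labial consonant /p/, so it assimilates in place to [m]. /invunpaklevamuj/ → imvumpaklevamuj.
Rule 3 (post-nasal voicing): /p/ is a voiceless stop immediately after the nasal /m/, so it voices to [b]. /imvumpaklevamuj/ → imvumbaklevamuj.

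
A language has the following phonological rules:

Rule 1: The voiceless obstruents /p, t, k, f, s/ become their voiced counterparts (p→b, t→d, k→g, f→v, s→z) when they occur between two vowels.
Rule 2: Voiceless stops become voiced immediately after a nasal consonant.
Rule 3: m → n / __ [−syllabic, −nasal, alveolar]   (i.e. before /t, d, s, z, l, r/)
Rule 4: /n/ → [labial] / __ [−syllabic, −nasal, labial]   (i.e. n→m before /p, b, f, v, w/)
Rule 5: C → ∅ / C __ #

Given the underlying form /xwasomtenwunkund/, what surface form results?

Rule 1 (intervocalic voicing): /s/ is a voiceless obstruent between vowels /a/ and /o/, so it voices to [z]. /xwasomtenwunkund/ → xwazomtenwunkund.
Rule 2 (post-nasal voicing): /t/ is a voiceless stop immediately after the nasal /m/, so it voices to [d]. /k/ is a voiceless stop immediately after the nasal /n/, so it voices to [g]. /xwazomtenwunkund/ → xwazomdenwungund.
Rule 3 (nasal place assimilation): /m/ precedes the alveolar consonant /d/, so it assimilates in place to [n]. /xwazomdenwungund/ → xwazondenwungund.
Rule 4 (nasal place assimilation): /n/ precedes the labial consonant /w/, so it assimilates in place to [m]. /xwazondenwungund/ → xwazondemwungund.
Rule 5 (final cluster simplification): /d/ is the second consonant of a word-final cluster /nd/, so it deletes. /xwazondemwungund/ → xwazondemwungun.

xwazondemwungun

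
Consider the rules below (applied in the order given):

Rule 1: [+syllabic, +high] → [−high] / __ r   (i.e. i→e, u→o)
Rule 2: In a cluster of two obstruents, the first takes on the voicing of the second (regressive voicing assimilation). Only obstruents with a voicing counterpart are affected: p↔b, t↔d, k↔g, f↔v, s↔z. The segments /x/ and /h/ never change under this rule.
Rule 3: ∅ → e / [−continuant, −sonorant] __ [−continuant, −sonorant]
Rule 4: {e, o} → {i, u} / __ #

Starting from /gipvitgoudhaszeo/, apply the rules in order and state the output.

gibvidegouthazzeu

Rule 1 (pre-rhotic lowering): no segment meets the environment; /gipvitgoudhaszeo/ is unchanged.
Rule 2 (regressive voicing assimilation): /p/ precedes the voiced obstruent /v/, so it voices to [b] by assimilation. /t/ precedes the voiced obstruent /g/, so it voices to [d] by assimilation. /d/ precedes the voiceless obstruent /h/, so it devoices to [t] by assimilation. /s/ precedes the voiced obstruent /z/, so it voices to [z] by assimilation. /gipvitgoudhaszeo/ → gibvidgouthazzeo.
Rule 3 (stop-cluster e-epenthesis): /d/ and /g/ form a stop–stop cluster, so [e] is inserted between them. /gibvidgouthazzeo/ → gibvidegouthazzeo.
Rule 4 (final vowel raising): /o/ is a mid vowel in word-final position, so it raises to [u]. /gibvidegouthazzeo/ → gibvidegouthazzeu.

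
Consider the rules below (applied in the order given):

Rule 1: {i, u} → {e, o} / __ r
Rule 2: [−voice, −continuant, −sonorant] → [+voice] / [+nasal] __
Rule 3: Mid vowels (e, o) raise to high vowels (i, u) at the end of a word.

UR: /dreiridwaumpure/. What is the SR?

dreeridwaumbori

Rule 1 (pre-rhotic lowering): /i/ is a high vowel immediately before /r/, so it lowers to [e]. /u/ is a high vowel immediately before /r/, so it lowers to [o]. /dreiridwaumpure/ → dreeridwaumpore.
Rule 2 (post-nasal voicing): /p/ is a voiceless stop immediately after the nasal /m/, so it voices to [b]. /dreeridwaumpore/ → dreeridwaumbore.
Rule 3 (final vowel raising): /e/ is a mid vowel in word-final position, so it raises to [i]. /dreeridwaumbore/ → dreeridwaumbori.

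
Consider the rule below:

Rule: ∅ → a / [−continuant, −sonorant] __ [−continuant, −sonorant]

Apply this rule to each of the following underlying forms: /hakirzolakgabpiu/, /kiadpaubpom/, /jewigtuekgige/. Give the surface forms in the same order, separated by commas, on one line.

/hakirzolakgabpiu/: /k/ and /g/ form a stop–stop cluster, so [a] is inserted between them. /b/ and /p/ form a stop–stop cluster, so [a] is inserted between them. → [hakirzolakagabapiu].
/kiadpaubpom/: /d/ and /p/ form a stop–stop cluster, so [a] is inserted between them. /b/ and /p/ form a stop–stop cluster, so [a] is inserted between them. → [kiadapaubapom].
/jewigtuekgige/: /g/ and /t/ form a stop–stop cluster, so [a] is inserted between them. /k/ and /g/ form a stop–stop cluster, so [a] is inserted between them. → [jewigatuekagige].

hakirzolakagabapiu, kiadapaubapom, jewigatuekagige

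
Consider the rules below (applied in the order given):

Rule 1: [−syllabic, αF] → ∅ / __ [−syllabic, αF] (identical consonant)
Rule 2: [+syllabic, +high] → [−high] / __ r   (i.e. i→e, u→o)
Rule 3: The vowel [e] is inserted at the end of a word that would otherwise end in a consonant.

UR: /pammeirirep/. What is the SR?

pameererepe

Rule 1 (degemination): /mm/ is a geminate; the first /m/ deletes. /pammeirirep/ → pameirirep.
Rule 2 (pre-rhotic lowering): /i/ is a high vowel immediately before /r/, so it lowers to [e]. /i/ is a high vowel immediately before /r/, so it lowers to [e]. /pameirirep/ → pameererep.
Rule 3 (final e-epenthesis): the form ends in the consonant /p/, so [e] is inserted word-finally. /pameererep/ → pameererepe.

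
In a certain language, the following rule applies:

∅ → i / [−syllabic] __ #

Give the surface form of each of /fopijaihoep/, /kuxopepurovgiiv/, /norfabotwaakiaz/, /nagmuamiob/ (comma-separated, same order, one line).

/fopijaihoep/: the form ends in the consonant /p/, so [i] is inserted word-finally. → [fopijaihoepi].
/kuxopepurovgiiv/: the form ends in the consonant /v/, so [i] is inserted word-finally. → [kuxopepurovgiivi].
/norfabotwaakiaz/: the form ends in the consonant /z/, so [i] is inserted word-finally. → [norfabotwaakiazi].
/nagmuamiob/: the form ends in the consonant /b/, so [i] is inserted word-finally. → [nagmuamiobi].

fopijaihoepi, kuxopepurovgiivi, norfabotwaakiazi, nagmuamiobi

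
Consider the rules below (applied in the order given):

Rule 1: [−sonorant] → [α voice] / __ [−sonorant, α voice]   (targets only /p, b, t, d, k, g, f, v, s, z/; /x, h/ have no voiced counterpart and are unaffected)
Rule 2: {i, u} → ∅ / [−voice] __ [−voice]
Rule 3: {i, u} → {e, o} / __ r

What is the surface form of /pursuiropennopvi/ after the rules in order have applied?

Rule 1 (regressive voicing assimilation): /p/ precedes the voiced obstruent /v/, so it voices to [b] by assimilation. /pursuiropennopvi/ → pursuiropennobvi.
Rule 2 (high vowel syncope): no segment meets the environment; /pursuiropennobvi/ is unchanged.
Rule 3 (pre-rhotic lowering): /u/ is a high vowel immediately before /r/, so it lowers to [o]. /i/ is a high vowel immediately before /r/, so it lowers to [e]. /pursuiropennobvi/ → porsueropennobvi.

porsueropennobvi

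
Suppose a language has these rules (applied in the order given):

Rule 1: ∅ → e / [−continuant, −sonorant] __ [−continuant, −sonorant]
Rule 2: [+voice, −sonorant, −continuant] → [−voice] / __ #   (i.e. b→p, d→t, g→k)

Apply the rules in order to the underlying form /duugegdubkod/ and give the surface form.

Rule 1 (stop-cluster e-epenthesis): /g/ and /d/ form a stop–stop cluster, so [e] is inserted between them. /b/ and /k/ form a stop–stop cluster, so [e] is inserted between them. /duugegdubkod/ → duugegedubekod.
Rule 2 (final devoicing): /d/ is a voiced stop in word-final position, so it devoices to [t]. /duugegedubekod/ → duugegedubekot.

duugegedubekot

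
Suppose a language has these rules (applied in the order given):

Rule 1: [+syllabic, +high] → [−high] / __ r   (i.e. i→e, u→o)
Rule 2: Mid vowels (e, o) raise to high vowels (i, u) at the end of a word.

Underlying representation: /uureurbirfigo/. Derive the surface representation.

uoreorberfigu

Rule 1 (pre-rhotic lowering): /u/ is a high vowel immediately before /r/, so it lowers to [o]. /u/ is a high vowel immediately before /r/, so it lowers to [o]. /i/ is a high vowel immediately before /r/, so it lowers to [e]. /uureurbirfigo/ → uoreorberfigo.
Rule 2 (final vowel raising): /o/ is a mid vowel in word-final position, so it raises to [u]. /uoreorberfigo/ → uoreorberfigu.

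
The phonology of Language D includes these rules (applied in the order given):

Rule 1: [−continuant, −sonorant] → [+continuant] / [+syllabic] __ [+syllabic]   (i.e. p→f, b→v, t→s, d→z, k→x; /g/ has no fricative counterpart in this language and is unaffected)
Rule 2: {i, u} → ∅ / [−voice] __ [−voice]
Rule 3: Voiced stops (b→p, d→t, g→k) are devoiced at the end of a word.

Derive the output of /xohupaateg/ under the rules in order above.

Rule 1 (intervocalic spirantization): /p/ is a stop between vowels /u/ and /a/, so it spirantizes to the fricative [f]. /t/ is a stop between vowels /a/ and /e/, so it spirantizes to the fricative [s]. /xohupaateg/ → xohufaaseg.
Rule 2 (high vowel syncope): /u/ is a high vowel flanked by voiceless consonants /h/ and /f/, so it deletes. /xohufaaseg/ → xohfaaseg.
Rule 3 (final devoicing): /g/ is a voiced stop in word-final position, so it devoices to [k]. /xohfaaseg/ → xohfaasek.

xohfaasek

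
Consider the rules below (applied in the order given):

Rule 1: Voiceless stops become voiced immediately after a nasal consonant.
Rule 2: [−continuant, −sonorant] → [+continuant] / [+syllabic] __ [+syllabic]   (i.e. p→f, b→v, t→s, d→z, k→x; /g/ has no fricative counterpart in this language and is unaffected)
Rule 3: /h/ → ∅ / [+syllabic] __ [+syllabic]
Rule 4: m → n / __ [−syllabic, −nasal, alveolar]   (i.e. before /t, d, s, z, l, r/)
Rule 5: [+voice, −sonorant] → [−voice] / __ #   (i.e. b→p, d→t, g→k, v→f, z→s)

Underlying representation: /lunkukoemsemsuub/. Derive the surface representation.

lunguxoensensuup

Rule 1 (post-nasal voicing): /k/ is a voiceless stop immediately after the nasal /n/, so it voices to [g]. /lunkukoemsemsuub/ → lungukoemsemsuub.
Rule 2 (intervocalic spirantization): /k/ is a stop between vowels /u/ and /o/, so it spirantizes to the fricative [x]. /lungukoemsemsuub/ → lunguxoemsemsuub.
Rule 3 (intervocalic h-deletion): no segment meets the environment; /lunguxoemsemsuub/ is unchanged.
Rule 4 (nasal place assimilation): /m/ precedes the alveolar consonant /s/, so it assimilates in place to [n]. /m/ precedes the alveolar consonant /s/, so it assimilates in place to [n]. /lunguxoemsemsuub/ → lunguxoensensuub.
Rule 5 (final devoicing): /b/ is a voiced obstruent in word-final position, so it devoices to [p]. /lunguxoensensuub/ → lunguxoensensuup.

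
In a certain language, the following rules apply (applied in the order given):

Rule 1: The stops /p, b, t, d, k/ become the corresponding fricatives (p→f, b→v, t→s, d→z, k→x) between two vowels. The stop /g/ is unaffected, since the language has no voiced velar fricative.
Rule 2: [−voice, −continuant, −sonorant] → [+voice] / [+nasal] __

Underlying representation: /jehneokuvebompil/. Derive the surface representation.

jehneoxuvevombil

Rule 1 (intervocalic spirantization): /k/ is a stop between vowels /o/ and /u/, so it spirantizes to the fricative [x]. /b/ is a stop between vowels /e/ and /o/, so it spirantizes to the fricative [v]. /jehneokuvebompil/ → jehneoxuvevompil.
Rule 2 (post-nasal voicing): /p/ is a voiceless stop immediately after the nasal /m/, so it voices to [b]. /jehneoxuvevompil/ → jehneoxuvevombil.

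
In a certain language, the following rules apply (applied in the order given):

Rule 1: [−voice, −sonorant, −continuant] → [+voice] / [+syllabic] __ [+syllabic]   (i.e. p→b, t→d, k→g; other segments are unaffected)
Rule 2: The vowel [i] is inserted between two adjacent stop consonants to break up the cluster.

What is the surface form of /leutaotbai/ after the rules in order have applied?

leudaotibai

Rule 1 (intervocalic voicing): /t/ is a voiceless stop between vowels /u/ and /a/, so it voices to [d]. /leutaotbai/ → leudaotbai.
Rule 2 (stop-cluster i-epenthesis): /t/ and /b/ form a stop–stop cluster, so [i] is inserted between them. /leudaotbai/ → leudaotibai.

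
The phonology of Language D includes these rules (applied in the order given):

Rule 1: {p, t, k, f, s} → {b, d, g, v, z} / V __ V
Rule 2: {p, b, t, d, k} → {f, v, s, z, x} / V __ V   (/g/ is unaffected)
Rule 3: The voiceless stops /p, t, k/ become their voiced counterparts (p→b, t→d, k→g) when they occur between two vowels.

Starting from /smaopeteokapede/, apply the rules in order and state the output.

Rule 1 (intervocalic voicing): /p/ is a voiceless obstruent between vowels /o/ and /e/, so it voices to [b]. /t/ is a voiceless obstruent between vowels /e/ and /e/, so it voices to [d]. /k/ is a voiceless obstruent between vowels /o/ and /a/, so it voices to [g]. /p/ is a voiceless obstruent between vowels /a/ and /e/, so it voices to [b]. /smaopeteokapede/ → smaobedeogabede.
Rule 2 (intervocalic spirantization): /b/ is a stop between vowels /o/ and /e/, so it spirantizes to the fricative [v]. /d/ is a stop between vowels /e/ and /e/, so it spirantizes to the fricative [z]. /b/ is a stop between vowels /a/ and /e/, so it spirantizes to the fricative [v]. /d/ is a stop between vowels /e/ and /e/, so it spirantizes to the fricative [z]. /smaobedeogabede/ → smaovezeogaveze.
Rule 3 (intervocalic voicing): no segment meets the environment; /smaovezeogaveze/ is unchanged.

smaovezeogaveze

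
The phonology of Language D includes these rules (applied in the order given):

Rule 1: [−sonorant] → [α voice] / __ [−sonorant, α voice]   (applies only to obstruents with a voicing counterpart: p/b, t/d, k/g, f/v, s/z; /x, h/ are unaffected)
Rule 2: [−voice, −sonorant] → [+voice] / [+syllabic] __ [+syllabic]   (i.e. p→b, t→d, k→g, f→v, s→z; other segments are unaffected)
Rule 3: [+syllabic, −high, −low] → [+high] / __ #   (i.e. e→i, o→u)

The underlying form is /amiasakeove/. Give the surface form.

amiazageovi

Rule 1 (regressive voicing assimilation): no segment meets the environment; /amiasakeove/ is unchanged.
Rule 2 (intervocalic voicing): /s/ is a voiceless obstruent between vowels /a/ and /a/, so it voices to [z]. /k/ is a voiceless obstruent between vowels /a/ and /e/, so it voices to [g]. /amiasakeove/ → amiazageove.
Rule 3 (final vowel raising): /e/ is a mid vowel in word-final position, so it raises to [i]. /amiazageove/ → amiazageovi.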